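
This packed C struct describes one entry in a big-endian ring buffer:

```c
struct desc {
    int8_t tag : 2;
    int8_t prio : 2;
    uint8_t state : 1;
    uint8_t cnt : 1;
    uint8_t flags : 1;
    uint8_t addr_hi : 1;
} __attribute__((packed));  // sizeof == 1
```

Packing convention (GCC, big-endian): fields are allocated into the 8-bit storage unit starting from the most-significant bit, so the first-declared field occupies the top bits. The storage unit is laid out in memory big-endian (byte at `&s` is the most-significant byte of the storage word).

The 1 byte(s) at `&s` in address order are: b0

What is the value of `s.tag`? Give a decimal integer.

[0]=0xb0 (big-endian) → word 0xb0
tag [6+:2] = (word>>6) & 0x3 = 2  ←
prio [4+:2] = (word>>4) & 0x3 = 3
state [3+:1] = (word>>3) & 0x1 = 0
cnt [2+:1] = (word>>2) & 0x1 = 0
flags [1+:1] = (word>>1) & 0x1 = 0
addr_hi [0+:1] = (word>>0) & 0x1 = 0
tag signed 2b, MSB=1: 2 - 4 = -2

-2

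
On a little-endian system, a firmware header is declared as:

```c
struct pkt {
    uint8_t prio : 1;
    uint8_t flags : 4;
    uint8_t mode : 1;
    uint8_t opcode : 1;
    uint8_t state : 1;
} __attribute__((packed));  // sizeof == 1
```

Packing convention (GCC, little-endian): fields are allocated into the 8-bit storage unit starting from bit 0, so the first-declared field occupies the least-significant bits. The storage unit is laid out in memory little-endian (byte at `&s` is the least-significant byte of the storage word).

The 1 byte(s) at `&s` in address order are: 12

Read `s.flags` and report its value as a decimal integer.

[0]=0x12 (little-endian) → word 0x12
prio [0+:1] = (word>>0) & 0x1 = 0
flags [1+:4] = (word>>1) & 0xf = 9  ←
mode [5+:1] = (word>>5) & 0x1 = 0
opcode [6+:1] = (word>>6) & 0x1 = 0
state [7+:1] = (word>>7) & 0x1 = 0

9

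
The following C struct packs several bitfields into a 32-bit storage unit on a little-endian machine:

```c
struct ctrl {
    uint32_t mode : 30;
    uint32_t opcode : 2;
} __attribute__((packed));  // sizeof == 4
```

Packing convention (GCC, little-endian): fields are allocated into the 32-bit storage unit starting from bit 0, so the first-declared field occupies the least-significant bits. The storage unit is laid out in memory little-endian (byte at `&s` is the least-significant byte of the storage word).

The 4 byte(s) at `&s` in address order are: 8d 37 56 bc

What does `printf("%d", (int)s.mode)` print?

[0]=0x8d [1]=0x37 [2]=0x56 [3]=0xbc (little-endian) → word 0xbc56378d
mode [0+:30] = (word>>0) & 0x3fffffff = 1012283277  ←
opcode [30+:2] = (word>>30) & 0x3 = 2

1012283277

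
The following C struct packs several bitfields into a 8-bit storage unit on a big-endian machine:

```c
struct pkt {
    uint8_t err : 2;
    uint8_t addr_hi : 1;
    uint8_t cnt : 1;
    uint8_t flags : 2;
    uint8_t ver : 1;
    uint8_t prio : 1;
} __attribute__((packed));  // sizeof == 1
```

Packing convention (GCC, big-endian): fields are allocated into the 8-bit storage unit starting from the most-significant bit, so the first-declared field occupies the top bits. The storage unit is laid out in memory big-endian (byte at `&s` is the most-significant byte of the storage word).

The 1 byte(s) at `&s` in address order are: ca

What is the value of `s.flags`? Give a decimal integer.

[0]=0xca (big-endian) → word 0xca
err:2 @ bit 6 → (0xca>>6)&0x3 = 0x3
addr_hi:1 @ bit 5 → (0xca>>5)&0x1 = 0x0
cnt:1 @ bit 4 → (0xca>>4)&0x1 = 0x0
flags:2 @ bit 2 → (0xca>>2)&0x3 = 0x2  ←
ver:1 @ bit 1 → (0xca>>1)&0x1 = 0x1
prio:1 @ bit 0 → (0xca>>0)&0x1 = 0x0

2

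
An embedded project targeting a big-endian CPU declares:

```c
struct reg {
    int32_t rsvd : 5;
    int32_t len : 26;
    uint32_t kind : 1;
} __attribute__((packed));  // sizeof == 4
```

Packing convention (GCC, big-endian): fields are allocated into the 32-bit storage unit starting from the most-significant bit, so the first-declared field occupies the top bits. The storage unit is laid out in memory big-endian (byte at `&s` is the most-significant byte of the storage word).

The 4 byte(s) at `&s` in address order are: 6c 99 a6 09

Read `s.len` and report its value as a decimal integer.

-28519676

[0]=0x6c [1]=0x99 [2]=0xa6 [3]=0x09 (big-endian) → word 0x6c99a609
rsvd [27+:5] = (word>>27) & 0x1f = 13
len [1+:26] = (word>>1) & 0x3ffffff = 38589188  ←
kind [0+:1] = (word>>0) & 0x1 = 1
len signed 26b, MSB=1: 38589188 - 67108864 = -28519676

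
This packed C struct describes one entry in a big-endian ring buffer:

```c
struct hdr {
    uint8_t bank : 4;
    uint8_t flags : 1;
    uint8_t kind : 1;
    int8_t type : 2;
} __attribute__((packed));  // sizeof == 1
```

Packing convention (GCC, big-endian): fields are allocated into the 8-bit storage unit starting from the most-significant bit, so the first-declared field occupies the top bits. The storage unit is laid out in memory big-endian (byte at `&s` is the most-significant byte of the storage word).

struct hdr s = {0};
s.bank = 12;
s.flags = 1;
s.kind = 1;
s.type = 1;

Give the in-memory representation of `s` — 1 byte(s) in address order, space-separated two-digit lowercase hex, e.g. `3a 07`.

cd

bank:4 = 12 → 0xc << 4 → word 0xc0
flags:1 = 1 → 0x1 << 3 → word 0xc8
kind:1 = 1 → 0x1 << 2 → word 0xcc
type:2 = 1 → 0x1 << 0 → word 0xcd
word = 0xcd → big-endian bytes:
  [0]=0xcd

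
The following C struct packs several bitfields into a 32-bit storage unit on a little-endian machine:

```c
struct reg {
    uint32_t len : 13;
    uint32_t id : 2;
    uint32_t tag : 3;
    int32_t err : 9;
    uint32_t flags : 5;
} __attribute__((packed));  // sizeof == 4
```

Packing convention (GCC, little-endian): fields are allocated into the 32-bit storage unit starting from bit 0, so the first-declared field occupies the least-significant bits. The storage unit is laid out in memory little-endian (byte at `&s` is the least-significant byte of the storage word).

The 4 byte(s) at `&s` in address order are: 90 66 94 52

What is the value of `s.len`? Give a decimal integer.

1680

[0]=0x90 [1]=0x66 [2]=0x94 [3]=0x52 (little-endian) → word 0x52946690
len [0+:13] = (word>>0) & 0x1fff = 1680  ←
id [13+:2] = (word>>13) & 0x3 = 3
tag [15+:3] = (word>>15) & 0x7 = 0
err [18+:9] = (word>>18) & 0x1ff = 165
flags [27+:5] = (word>>27) & 0x1f = 10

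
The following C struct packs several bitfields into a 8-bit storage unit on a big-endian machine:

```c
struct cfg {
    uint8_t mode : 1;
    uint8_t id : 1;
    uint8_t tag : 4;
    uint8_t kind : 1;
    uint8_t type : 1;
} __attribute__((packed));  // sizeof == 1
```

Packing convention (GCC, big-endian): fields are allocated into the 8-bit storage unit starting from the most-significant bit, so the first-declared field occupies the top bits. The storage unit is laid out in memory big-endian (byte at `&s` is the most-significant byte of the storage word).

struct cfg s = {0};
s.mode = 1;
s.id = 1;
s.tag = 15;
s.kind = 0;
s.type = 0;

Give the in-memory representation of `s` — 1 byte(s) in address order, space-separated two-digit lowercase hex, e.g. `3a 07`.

mode:1 = 1 → 0x1 << 7 → word 0x80
id:1 = 1 → 0x1 << 6 → word 0xc0
tag:4 = 15 → 0xf << 2 → word 0xfc
kind:1 = 0 → 0x0 << 1 → word 0xfc
type:1 = 0 → 0x0 << 0 → word 0xfc
word = 0xfc → big-endian bytes:
  [0]=0xfc

fc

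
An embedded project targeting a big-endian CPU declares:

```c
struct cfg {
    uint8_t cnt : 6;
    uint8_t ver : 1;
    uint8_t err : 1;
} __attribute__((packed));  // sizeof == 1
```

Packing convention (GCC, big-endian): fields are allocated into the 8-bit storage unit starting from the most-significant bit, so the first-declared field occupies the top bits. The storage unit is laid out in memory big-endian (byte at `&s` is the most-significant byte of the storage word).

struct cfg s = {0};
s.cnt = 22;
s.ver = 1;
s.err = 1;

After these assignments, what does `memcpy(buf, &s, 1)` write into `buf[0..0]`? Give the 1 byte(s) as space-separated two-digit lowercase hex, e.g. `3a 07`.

5b

cnt:6 = 22 → 0x16 << 2 → word 0x58
ver:1 = 1 → 0x1 << 1 → word 0x5a
err:1 = 1 → 0x1 << 0 → word 0x5b
word = 0x5b → big-endian bytes:
  [0]=0x5b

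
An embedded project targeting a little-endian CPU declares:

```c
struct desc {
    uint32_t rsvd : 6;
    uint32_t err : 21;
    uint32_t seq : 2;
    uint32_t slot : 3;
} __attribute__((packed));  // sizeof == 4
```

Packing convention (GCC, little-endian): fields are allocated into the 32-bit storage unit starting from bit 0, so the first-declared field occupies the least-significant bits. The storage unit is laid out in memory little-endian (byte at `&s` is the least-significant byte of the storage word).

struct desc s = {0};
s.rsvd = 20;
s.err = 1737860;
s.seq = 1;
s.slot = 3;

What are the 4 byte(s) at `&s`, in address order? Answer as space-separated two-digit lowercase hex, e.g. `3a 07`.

14 21 a1 6e

rsvd:6 = 20 → 0x14 << 0 → word 0x00000014
err:21 = 1737860 → 0x1a8484 << 6 → word 0x06a12114
seq:2 = 1 → 0x1 << 27 → word 0x0ea12114
slot:3 = 3 → 0x3 << 29 → word 0x6ea12114
word = 0x6ea12114 → little-endian bytes:
  [0]=0x14  [1]=0x21  [2]=0xa1  [3]=0x6e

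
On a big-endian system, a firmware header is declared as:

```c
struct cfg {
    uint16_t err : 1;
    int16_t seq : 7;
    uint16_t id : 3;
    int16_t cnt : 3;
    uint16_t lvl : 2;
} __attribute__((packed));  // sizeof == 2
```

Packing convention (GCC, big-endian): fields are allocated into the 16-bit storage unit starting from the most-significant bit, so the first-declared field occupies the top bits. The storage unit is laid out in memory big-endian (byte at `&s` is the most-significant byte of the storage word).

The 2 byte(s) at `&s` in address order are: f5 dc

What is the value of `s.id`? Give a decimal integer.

6

[0]=0xf5 [1]=0xdc (big-endian) → word 0xf5dc
err:1 @ bit 15 → (0xf5dc>>15)&0x1 = 0x1
seq:7 @ bit 8 → (0xf5dc>>8)&0x7f = 0x75
id:3 @ bit 5 → (0xf5dc>>5)&0x7 = 0x6  ←
cnt:3 @ bit 2 → (0xf5dc>>2)&0x7 = 0x7
lvl:2 @ bit 0 → (0xf5dc>>0)&0x3 = 0x0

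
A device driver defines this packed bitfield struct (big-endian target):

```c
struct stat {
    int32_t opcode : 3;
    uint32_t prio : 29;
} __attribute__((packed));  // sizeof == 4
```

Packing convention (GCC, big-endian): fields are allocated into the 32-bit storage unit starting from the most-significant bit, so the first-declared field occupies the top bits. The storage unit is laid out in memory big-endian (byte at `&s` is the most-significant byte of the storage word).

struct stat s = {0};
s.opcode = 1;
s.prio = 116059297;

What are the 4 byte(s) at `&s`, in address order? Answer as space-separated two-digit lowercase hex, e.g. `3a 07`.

26 ea ec a1

opcode (3b) val=1 bits=0x1 at bit 29: 0x20000000
prio (29b) val=116059297 bits=0x6eaeca1 at bit 0: 0x26eaeca1
word = 0x26eaeca1 → big-endian bytes:
  [0]=0x26  [1]=0xea  [2]=0xec  [3]=0xa1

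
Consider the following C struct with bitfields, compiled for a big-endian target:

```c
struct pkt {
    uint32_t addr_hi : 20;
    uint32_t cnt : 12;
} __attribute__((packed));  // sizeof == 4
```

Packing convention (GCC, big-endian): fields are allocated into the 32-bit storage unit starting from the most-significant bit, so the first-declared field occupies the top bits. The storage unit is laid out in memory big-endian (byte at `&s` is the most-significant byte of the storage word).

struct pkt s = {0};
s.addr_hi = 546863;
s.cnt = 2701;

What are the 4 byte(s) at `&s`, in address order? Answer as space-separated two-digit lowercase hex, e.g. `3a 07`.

[12+:20] addr_hi=546863 & 0xfffff = 0x8582f; word=0x8582f000
[0+:12] cnt=2701 & 0xfff = 0xa8d; word=0x8582fa8d
word = 0x8582fa8d → big-endian bytes:
  [0]=0x85  [1]=0x82  [2]=0xfa  [3]=0x8d

85 82 fa 8d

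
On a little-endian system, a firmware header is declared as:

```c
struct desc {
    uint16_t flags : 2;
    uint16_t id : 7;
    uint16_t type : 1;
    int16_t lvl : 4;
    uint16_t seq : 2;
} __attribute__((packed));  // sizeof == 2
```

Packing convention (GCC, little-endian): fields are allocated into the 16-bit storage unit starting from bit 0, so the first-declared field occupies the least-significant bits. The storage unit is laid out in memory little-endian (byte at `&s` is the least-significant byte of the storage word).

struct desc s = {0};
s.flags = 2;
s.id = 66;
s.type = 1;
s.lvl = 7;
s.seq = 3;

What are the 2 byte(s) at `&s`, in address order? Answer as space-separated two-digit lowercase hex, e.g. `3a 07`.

flags (2b) val=2 bits=0x2 at bit 0: 0x0002
id (7b) val=66 bits=0x42 at bit 2: 0x010a
type (1b) val=1 bits=0x1 at bit 9: 0x030a
lvl (4b) val=7 bits=0x7 at bit 10: 0x1f0a
seq (2b) val=3 bits=0x3 at bit 14: 0xdf0a
word = 0xdf0a → little-endian bytes:
  [0]=0x0a  [1]=0xdf

0a df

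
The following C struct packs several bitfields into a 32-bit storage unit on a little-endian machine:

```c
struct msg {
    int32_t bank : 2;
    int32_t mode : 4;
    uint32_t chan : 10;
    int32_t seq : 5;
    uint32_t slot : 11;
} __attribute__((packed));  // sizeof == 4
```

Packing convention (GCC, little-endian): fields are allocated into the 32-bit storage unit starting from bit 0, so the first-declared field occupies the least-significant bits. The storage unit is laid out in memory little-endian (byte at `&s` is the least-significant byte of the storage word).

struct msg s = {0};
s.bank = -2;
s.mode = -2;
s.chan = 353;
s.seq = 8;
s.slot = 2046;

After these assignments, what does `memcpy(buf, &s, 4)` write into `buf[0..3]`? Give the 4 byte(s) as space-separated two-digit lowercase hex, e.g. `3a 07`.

bank (2b) val=-2 bits=0x2 at bit 0: 0x00000002
mode (4b) val=-2 bits=0xe at bit 2: 0x0000003a
chan (10b) val=353 bits=0x161 at bit 6: 0x0000587a
seq (5b) val=8 bits=0x8 at bit 16: 0x0008587a
slot (11b) val=2046 bits=0x7fe at bit 21: 0xffc8587a
word = 0xffc8587a → little-endian bytes:
  [0]=0x7a  [1]=0x58  [2]=0xc8  [3]=0xff

7a 58 c8 ff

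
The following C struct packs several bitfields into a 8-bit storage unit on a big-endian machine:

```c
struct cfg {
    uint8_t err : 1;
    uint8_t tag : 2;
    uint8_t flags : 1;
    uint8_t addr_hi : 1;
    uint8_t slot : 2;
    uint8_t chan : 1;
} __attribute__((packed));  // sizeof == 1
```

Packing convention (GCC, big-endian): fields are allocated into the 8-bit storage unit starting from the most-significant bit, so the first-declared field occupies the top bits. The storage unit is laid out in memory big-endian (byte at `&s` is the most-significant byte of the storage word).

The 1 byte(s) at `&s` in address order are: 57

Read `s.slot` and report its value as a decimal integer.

3

[0]=0x57 (big-endian) → word 0x57
err [7+:1] = (word>>7) & 0x1 = 0
tag [5+:2] = (word>>5) & 0x3 = 2
flags [4+:1] = (word>>4) & 0x1 = 1
addr_hi [3+:1] = (word>>3) & 0x1 = 0
slot [1+:2] = (word>>1) & 0x3 = 3  ←
chan [0+:1] = (word>>0) & 0x1 = 1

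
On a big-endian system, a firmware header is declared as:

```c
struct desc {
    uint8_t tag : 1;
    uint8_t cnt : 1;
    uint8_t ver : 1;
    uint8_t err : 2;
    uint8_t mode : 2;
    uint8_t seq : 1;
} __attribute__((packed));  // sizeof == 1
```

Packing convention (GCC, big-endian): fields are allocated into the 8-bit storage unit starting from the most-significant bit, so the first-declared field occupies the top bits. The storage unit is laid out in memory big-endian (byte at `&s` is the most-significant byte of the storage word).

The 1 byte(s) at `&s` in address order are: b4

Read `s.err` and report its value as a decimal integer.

2

[0]=0xb4 (big-endian) → word 0xb4
tag [7+:1] = (word>>7) & 0x1 = 1
cnt [6+:1] = (word>>6) & 0x1 = 0
ver [5+:1] = (word>>5) & 0x1 = 1
err [3+:2] = (word>>3) & 0x3 = 2  ←
mode [1+:2] = (word>>1) & 0x3 = 2
seq [0+:1] = (word>>0) & 0x1 = 0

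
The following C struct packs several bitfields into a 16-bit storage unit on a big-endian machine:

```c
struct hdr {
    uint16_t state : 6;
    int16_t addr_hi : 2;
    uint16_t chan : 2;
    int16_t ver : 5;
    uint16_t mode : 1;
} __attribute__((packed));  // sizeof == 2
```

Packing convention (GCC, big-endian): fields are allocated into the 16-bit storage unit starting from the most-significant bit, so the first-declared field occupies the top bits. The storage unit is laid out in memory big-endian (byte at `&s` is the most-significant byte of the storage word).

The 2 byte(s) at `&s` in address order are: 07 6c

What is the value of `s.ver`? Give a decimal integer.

-10

[0]=0x07 [1]=0x6c (big-endian) → word 0x076c
state [10+:6] = (word>>10) & 0x3f = 1
addr_hi [8+:2] = (word>>8) & 0x3 = 3
chan [6+:2] = (word>>6) & 0x3 = 1
ver [1+:5] = (word>>1) & 0x1f = 22  ←
mode [0+:1] = (word>>0) & 0x1 = 0
ver signed 5b, MSB=1: 22 - 32 = -10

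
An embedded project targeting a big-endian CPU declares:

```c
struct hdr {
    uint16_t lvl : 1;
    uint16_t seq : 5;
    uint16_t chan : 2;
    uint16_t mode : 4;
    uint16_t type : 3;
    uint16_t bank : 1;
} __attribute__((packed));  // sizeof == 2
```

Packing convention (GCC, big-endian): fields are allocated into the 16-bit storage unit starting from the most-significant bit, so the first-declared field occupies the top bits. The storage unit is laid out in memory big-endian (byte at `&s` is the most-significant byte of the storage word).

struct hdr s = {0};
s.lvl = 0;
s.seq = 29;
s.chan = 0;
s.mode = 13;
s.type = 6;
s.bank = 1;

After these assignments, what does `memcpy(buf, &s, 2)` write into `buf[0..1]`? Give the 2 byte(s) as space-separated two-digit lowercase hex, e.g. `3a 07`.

[15+:1] lvl=0 & 0x1 = 0x0; word=0x0000
[10+:5] seq=29 & 0x1f = 0x1d; word=0x7400
[8+:2] chan=0 & 0x3 = 0x0; word=0x7400
[4+:4] mode=13 & 0xf = 0xd; word=0x74d0
[1+:3] type=6 & 0x7 = 0x6; word=0x74dc
[0+:1] bank=1 & 0x1 = 0x1; word=0x74dd
word = 0x74dd → big-endian bytes:
  [0]=0x74  [1]=0xdd

74 dd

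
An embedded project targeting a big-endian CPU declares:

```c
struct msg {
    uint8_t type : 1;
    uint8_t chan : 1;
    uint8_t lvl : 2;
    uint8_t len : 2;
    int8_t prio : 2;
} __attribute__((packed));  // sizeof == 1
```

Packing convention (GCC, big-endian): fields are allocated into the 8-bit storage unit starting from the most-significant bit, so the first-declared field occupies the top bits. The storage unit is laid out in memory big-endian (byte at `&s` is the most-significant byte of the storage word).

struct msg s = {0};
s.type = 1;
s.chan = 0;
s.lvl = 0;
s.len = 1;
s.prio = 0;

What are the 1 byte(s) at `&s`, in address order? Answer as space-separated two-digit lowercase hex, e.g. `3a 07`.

84

type (1b) val=1 bits=0x1 at bit 7: 0x80
chan (1b) val=0 bits=0x0 at bit 6: 0x80
lvl (2b) val=0 bits=0x0 at bit 4: 0x80
len (2b) val=1 bits=0x1 at bit 2: 0x84
prio (2b) val=0 bits=0x0 at bit 0: 0x84
word = 0x84 → big-endian bytes:
  [0]=0x84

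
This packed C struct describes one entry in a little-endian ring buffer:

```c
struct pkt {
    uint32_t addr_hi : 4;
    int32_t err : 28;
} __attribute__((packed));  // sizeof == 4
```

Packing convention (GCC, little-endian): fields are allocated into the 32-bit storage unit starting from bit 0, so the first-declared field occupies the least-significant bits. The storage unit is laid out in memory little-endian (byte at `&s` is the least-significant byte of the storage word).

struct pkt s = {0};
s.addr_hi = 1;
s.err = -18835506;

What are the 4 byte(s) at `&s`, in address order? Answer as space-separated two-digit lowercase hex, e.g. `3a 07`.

e1 7c 09 ee

addr_hi:4 = 1 → 0x1 << 0 → word 0x00000001
err:28 = -18835506 → 0xee097ce << 4 → word 0xee097ce1
word = 0xee097ce1 → little-endian bytes:
  [0]=0xe1  [1]=0x7c  [2]=0x09  [3]=0xee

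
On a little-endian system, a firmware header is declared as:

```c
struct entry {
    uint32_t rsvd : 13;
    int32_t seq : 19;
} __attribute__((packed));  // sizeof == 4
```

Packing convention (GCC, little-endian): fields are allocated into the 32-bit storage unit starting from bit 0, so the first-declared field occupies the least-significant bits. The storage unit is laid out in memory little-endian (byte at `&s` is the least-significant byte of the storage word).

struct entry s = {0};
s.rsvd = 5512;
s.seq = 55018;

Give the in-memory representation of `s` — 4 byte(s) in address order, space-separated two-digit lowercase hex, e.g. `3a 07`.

[0+:13] rsvd=5512 & 0x1fff = 0x1588; word=0x00001588
[13+:19] seq=55018 & 0x7ffff = 0xd6ea; word=0x1add5588
word = 0x1add5588 → little-endian bytes:
  [0]=0x88  [1]=0x55  [2]=0xdd  [3]=0x1a

88 55 dd 1a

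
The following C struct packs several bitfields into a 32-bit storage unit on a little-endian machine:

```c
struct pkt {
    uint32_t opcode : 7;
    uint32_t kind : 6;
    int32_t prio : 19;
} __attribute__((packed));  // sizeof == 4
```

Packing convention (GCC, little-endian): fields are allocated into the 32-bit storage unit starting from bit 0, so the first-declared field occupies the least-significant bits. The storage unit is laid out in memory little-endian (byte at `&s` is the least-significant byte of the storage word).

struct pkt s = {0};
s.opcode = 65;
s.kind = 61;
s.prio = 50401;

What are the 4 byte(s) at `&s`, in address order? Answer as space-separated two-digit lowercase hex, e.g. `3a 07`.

c1 3e 9c 18

[0+:7] opcode=65 & 0x7f = 0x41; word=0x00000041
[7+:6] kind=61 & 0x3f = 0x3d; word=0x00001ec1
[13+:19] prio=50401 & 0x7ffff = 0xc4e1; word=0x189c3ec1
word = 0x189c3ec1 → little-endian bytes:
  [0]=0xc1  [1]=0x3e  [2]=0x9c  [3]=0x18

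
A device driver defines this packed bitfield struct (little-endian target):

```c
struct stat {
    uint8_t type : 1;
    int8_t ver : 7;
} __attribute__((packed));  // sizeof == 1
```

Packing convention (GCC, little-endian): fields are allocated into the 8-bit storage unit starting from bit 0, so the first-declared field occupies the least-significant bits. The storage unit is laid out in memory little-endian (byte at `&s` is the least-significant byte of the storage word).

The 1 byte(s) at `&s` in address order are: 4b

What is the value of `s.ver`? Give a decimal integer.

[0]=0x4b (little-endian) → word 0x4b
type:1 @ bit 0 → (0x4b>>0)&0x1 = 0x1
ver:7 @ bit 1 → (0x4b>>1)&0x7f = 0x25  ←
ver signed 7b, MSB=0: value = 37

37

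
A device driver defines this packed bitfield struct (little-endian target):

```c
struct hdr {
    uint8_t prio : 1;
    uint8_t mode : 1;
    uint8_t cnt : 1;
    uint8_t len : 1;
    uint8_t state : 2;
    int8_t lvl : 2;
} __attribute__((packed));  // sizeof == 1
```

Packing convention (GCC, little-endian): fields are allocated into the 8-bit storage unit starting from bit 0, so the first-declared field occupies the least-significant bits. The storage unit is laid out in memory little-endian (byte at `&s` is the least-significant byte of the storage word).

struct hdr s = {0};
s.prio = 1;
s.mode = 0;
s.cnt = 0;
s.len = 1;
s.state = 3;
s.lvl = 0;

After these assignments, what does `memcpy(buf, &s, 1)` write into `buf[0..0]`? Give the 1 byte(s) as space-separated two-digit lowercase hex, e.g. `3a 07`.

39

prio:1 = 1 → 0x1 << 0 → word 0x01
mode:1 = 0 → 0x0 << 1 → word 0x01
cnt:1 = 0 → 0x0 << 2 → word 0x01
len:1 = 1 → 0x1 << 3 → word 0x09
state:2 = 3 → 0x3 << 4 → word 0x39
lvl:2 = 0 → 0x0 << 6 → word 0x39
word = 0x39 → little-endian bytes:
  [0]=0x39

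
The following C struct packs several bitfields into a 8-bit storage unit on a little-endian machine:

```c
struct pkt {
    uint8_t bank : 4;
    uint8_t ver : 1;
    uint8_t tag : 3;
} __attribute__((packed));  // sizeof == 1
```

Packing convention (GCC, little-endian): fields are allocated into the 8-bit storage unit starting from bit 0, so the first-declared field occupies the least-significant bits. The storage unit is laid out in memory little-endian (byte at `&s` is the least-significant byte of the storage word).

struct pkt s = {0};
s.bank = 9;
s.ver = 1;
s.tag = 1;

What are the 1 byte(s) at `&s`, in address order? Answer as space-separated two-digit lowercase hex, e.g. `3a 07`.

bank:4 = 9 → 0x9 << 0 → word 0x09
ver:1 = 1 → 0x1 << 4 → word 0x19
tag:3 = 1 → 0x1 << 5 → word 0x39
word = 0x39 → little-endian bytes:
  [0]=0x39

39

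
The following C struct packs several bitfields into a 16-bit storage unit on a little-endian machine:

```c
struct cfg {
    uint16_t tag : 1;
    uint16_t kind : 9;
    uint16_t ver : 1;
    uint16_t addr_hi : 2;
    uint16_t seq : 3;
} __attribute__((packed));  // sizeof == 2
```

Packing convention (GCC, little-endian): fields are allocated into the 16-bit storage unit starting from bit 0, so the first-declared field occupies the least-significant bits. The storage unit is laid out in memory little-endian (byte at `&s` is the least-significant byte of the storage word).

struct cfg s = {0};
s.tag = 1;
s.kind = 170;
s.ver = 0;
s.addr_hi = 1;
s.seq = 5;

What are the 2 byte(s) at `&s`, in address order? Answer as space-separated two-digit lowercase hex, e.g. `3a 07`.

55 a9

tag:1 = 1 → 0x1 << 0 → word 0x0001
kind:9 = 170 → 0xaa << 1 → word 0x0155
ver:1 = 0 → 0x0 << 10 → word 0x0155
addr_hi:2 = 1 → 0x1 << 11 → word 0x0955
seq:3 = 5 → 0x5 << 13 → word 0xa955
word = 0xa955 → little-endian bytes:
  [0]=0x55  [1]=0xa9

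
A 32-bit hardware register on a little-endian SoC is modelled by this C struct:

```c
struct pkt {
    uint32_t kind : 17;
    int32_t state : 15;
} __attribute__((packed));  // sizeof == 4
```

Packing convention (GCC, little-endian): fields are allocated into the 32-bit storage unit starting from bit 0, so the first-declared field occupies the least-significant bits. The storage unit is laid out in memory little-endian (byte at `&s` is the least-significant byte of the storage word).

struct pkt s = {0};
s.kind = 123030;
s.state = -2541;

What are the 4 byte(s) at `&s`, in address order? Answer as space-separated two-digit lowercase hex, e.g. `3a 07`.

96 e0 27 ec

kind (17b) val=123030 bits=0x1e096 at bit 0: 0x0001e096
state (15b) val=-2541 bits=0x7613 at bit 17: 0xec27e096
word = 0xec27e096 → little-endian bytes:
  [0]=0x96  [1]=0xe0  [2]=0x27  [3]=0xec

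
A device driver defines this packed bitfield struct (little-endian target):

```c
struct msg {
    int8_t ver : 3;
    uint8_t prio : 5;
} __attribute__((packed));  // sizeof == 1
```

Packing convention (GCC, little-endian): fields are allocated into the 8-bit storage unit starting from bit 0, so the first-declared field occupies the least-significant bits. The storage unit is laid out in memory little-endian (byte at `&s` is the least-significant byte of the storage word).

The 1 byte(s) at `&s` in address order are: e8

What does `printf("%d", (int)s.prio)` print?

[0]=0xe8 (little-endian) → word 0xe8
ver:3 @ bit 0 → (0xe8>>0)&0x7 = 0x0
prio:5 @ bit 3 → (0xe8>>3)&0x1f = 0x1d  ←

29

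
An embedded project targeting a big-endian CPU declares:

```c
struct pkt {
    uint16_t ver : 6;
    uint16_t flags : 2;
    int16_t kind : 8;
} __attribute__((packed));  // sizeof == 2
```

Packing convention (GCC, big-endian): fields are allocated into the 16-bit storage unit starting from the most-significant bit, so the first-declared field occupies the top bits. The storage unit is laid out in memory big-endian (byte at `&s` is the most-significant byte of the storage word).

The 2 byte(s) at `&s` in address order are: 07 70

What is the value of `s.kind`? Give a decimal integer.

[0]=0x07 [1]=0x70 (big-endian) → word 0x0770
ver [10+:6] = (word>>10) & 0x3f = 1
flags [8+:2] = (word>>8) & 0x3 = 3
kind [0+:8] = (word>>0) & 0xff = 112  ←
kind signed 8b, MSB=0: value = 112

112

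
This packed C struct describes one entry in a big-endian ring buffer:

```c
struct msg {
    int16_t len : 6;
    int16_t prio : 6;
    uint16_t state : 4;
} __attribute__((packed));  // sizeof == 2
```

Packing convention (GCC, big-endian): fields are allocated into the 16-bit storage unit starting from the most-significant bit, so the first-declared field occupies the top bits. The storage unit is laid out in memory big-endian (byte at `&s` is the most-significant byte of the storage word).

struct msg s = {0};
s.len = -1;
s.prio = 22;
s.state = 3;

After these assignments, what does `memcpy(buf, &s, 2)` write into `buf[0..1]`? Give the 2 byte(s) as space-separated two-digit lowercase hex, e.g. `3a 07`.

fd 63

len (6b) val=-1 bits=0x3f at bit 10: 0xfc00
prio (6b) val=22 bits=0x16 at bit 4: 0xfd60
state (4b) val=3 bits=0x3 at bit 0: 0xfd63
word = 0xfd63 → big-endian bytes:
  [0]=0xfd  [1]=0x63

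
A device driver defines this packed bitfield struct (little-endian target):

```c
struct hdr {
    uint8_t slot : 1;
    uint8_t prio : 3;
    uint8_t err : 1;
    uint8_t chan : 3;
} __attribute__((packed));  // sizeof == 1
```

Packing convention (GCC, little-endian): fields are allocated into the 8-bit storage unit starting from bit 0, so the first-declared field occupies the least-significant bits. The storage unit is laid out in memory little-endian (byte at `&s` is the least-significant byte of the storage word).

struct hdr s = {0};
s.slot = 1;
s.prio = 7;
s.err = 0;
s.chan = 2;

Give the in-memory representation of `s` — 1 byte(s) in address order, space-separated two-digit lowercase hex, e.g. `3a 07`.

4f

slot (1b) val=1 bits=0x1 at bit 0: 0x01
prio (3b) val=7 bits=0x7 at bit 1: 0x0f
err (1b) val=0 bits=0x0 at bit 4: 0x0f
chan (3b) val=2 bits=0x2 at bit 5: 0x4f
word = 0x4f → little-endian bytes:
  [0]=0x4f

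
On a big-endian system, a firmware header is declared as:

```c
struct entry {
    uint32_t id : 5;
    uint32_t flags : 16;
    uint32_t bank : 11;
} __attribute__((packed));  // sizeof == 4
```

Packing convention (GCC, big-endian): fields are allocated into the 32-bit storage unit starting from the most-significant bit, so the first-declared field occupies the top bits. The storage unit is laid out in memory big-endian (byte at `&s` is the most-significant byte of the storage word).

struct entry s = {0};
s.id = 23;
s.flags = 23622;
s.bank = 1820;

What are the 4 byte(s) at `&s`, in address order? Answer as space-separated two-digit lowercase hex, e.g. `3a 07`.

id (5b) val=23 bits=0x17 at bit 27: 0xb8000000
flags (16b) val=23622 bits=0x5c46 at bit 11: 0xbae23000
bank (11b) val=1820 bits=0x71c at bit 0: 0xbae2371c
word = 0xbae2371c → big-endian bytes:
  [0]=0xba  [1]=0xe2  [2]=0x37  [3]=0x1c

ba e2 37 1c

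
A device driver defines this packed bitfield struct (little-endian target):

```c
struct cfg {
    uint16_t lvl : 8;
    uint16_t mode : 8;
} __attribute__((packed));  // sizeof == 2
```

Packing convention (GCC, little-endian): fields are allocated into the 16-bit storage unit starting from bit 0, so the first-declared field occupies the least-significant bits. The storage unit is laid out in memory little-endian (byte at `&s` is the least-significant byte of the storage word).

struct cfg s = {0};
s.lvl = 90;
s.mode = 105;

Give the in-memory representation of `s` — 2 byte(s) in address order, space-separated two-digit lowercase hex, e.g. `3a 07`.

5a 69

lvl (8b) val=90 bits=0x5a at bit 0: 0x005a
mode (8b) val=105 bits=0x69 at bit 8: 0x695a
word = 0x695a → little-endian bytes:
  [0]=0x5a  [1]=0x69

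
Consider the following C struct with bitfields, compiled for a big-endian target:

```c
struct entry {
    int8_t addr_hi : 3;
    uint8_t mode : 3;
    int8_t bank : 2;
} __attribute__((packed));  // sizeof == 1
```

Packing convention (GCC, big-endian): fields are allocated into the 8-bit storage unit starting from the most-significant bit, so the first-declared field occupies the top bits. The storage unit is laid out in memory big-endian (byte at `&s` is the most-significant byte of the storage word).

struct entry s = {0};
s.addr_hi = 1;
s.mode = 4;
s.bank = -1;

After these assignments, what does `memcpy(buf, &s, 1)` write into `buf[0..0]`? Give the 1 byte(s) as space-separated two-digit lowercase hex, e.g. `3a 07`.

addr_hi (3b) val=1 bits=0x1 at bit 5: 0x20
mode (3b) val=4 bits=0x4 at bit 2: 0x30
bank (2b) val=-1 bits=0x3 at bit 0: 0x33
word = 0x33 → big-endian bytes:
  [0]=0x33

33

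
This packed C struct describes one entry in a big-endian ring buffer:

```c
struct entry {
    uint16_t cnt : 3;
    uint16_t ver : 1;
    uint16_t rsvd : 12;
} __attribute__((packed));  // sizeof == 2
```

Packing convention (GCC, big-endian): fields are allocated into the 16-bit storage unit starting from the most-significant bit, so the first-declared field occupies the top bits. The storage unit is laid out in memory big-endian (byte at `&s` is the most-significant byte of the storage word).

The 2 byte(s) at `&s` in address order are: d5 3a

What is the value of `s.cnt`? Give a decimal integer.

[0]=0xd5 [1]=0x3a (big-endian) → word 0xd53a
cnt [13+:3] = (word>>13) & 0x7 = 6  ←
ver [12+:1] = (word>>12) & 0x1 = 1
rsvd [0+:12] = (word>>0) & 0xfff = 1338

6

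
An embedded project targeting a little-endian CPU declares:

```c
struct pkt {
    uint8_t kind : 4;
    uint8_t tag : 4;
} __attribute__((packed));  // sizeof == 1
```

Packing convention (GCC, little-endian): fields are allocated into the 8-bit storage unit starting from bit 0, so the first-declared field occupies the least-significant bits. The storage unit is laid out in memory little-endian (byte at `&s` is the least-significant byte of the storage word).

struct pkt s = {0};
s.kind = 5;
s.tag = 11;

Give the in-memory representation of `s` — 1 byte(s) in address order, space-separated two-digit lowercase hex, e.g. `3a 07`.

[0+:4] kind=5 & 0xf = 0x5; word=0x05
[4+:4] tag=11 & 0xf = 0xb; word=0xb5
word = 0xb5 → little-endian bytes:
  [0]=0xb5

b5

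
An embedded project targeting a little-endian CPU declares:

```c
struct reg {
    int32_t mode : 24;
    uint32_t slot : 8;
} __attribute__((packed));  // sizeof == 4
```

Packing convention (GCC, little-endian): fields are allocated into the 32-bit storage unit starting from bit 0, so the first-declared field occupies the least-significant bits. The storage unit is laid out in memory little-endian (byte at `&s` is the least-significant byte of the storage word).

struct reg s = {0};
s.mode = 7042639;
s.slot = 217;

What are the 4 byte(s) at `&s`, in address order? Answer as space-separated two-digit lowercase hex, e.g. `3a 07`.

[0+:24] mode=7042639 & 0xffffff = 0x6b764f; word=0x006b764f
[24+:8] slot=217 & 0xff = 0xd9; word=0xd96b764f
word = 0xd96b764f → little-endian bytes:
  [0]=0x4f  [1]=0x76  [2]=0x6b  [3]=0xd9

4f 76 6b d9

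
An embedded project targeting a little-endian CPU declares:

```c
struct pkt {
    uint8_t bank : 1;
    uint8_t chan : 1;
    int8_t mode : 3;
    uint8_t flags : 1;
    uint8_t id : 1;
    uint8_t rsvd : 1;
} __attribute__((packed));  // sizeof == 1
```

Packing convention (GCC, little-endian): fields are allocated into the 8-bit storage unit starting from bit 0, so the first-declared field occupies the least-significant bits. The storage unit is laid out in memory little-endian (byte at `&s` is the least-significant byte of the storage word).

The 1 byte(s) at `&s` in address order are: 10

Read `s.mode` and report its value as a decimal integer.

[0]=0x10 (little-endian) → word 0x10
bank:1 @ bit 0 → (0x10>>0)&0x1 = 0x0
chan:1 @ bit 1 → (0x10>>1)&0x1 = 0x0
mode:3 @ bit 2 → (0x10>>2)&0x7 = 0x4  ←
flags:1 @ bit 5 → (0x10>>5)&0x1 = 0x0
id:1 @ bit 6 → (0x10>>6)&0x1 = 0x0
rsvd:1 @ bit 7 → (0x10>>7)&0x1 = 0x0
mode signed 3b, MSB=1: 4 - 8 = -4

-4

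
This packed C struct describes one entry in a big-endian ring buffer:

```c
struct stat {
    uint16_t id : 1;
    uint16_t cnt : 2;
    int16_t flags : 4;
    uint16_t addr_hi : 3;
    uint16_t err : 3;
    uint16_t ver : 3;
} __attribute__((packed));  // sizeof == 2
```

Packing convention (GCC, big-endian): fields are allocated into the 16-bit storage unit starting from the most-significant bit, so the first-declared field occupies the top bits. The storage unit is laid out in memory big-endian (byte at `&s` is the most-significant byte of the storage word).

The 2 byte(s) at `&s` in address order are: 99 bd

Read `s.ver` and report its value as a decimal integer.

[0]=0x99 [1]=0xbd (big-endian) → word 0x99bd
id:1 @ bit 15 → (0x99bd>>15)&0x1 = 0x1
cnt:2 @ bit 13 → (0x99bd>>13)&0x3 = 0x0
flags:4 @ bit 9 → (0x99bd>>9)&0xf = 0xc
addr_hi:3 @ bit 6 → (0x99bd>>6)&0x7 = 0x6
err:3 @ bit 3 → (0x99bd>>3)&0x7 = 0x7
ver:3 @ bit 0 → (0x99bd>>0)&0x7 = 0x5  ←

5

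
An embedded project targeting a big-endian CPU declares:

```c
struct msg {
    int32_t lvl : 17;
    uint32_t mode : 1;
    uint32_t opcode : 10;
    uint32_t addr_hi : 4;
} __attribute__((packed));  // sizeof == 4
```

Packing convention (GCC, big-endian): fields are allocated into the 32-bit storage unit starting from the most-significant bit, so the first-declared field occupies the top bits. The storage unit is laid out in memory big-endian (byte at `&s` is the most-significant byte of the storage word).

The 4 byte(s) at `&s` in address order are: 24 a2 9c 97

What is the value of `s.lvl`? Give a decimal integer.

[0]=0x24 [1]=0xa2 [2]=0x9c [3]=0x97 (big-endian) → word 0x24a29c97
lvl [15+:17] = (word>>15) & 0x1ffff = 18757  ←
mode [14+:1] = (word>>14) & 0x1 = 0
opcode [4+:10] = (word>>4) & 0x3ff = 457
addr_hi [0+:4] = (word>>0) & 0xf = 7
lvl signed 17b, MSB=0: value = 18757

18757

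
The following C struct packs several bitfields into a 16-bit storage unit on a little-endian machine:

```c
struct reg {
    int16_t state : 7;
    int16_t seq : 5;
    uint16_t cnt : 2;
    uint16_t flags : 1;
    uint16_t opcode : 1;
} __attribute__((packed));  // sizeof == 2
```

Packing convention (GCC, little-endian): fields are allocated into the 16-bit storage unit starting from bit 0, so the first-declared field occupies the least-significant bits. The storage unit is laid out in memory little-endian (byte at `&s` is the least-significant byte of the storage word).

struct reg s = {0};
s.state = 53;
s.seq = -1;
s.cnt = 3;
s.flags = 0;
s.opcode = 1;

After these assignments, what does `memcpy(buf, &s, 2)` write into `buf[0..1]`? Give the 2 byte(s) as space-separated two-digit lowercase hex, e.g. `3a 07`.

b5 bf

state (7b) val=53 bits=0x35 at bit 0: 0x0035
seq (5b) val=-1 bits=0x1f at bit 7: 0x0fb5
cnt (2b) val=3 bits=0x3 at bit 12: 0x3fb5
flags (1b) val=0 bits=0x0 at bit 14: 0x3fb5
opcode (1b) val=1 bits=0x1 at bit 15: 0xbfb5
word = 0xbfb5 → little-endian bytes:
  [0]=0xb5  [1]=0xbf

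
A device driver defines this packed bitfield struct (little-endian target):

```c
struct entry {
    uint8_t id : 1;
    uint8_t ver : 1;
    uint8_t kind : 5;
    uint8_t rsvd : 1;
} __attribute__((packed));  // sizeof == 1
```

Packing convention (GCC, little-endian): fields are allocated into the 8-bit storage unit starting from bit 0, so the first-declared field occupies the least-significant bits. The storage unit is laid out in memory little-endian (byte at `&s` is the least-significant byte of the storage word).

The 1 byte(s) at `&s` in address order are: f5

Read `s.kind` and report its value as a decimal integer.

[0]=0xf5 (little-endian) → word 0xf5
id [0+:1] = (word>>0) & 0x1 = 1
ver [1+:1] = (word>>1) & 0x1 = 0
kind [2+:5] = (word>>2) & 0x1f = 29  ←
rsvd [7+:1] = (word>>7) & 0x1 = 1

29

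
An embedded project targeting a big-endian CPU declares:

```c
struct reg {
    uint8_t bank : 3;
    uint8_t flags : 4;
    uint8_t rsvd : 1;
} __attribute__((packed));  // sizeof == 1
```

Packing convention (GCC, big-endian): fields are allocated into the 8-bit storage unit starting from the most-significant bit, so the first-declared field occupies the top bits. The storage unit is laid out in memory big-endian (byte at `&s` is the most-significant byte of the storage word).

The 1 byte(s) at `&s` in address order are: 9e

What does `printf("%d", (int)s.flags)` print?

[0]=0x9e (big-endian) → word 0x9e
bank:3 @ bit 5 → (0x9e>>5)&0x7 = 0x4
flags:4 @ bit 1 → (0x9e>>1)&0xf = 0xf  ←
rsvd:1 @ bit 0 → (0x9e>>0)&0x1 = 0x0

15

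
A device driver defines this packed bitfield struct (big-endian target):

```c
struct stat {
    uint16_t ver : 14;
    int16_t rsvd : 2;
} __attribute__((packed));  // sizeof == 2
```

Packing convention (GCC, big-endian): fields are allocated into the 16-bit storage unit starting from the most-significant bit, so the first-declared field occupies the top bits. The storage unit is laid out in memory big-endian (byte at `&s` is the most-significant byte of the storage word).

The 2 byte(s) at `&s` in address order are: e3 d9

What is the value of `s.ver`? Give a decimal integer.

14582

[0]=0xe3 [1]=0xd9 (big-endian) → word 0xe3d9
ver [2+:14] = (word>>2) & 0x3fff = 14582  ←
rsvd [0+:2] = (word>>0) & 0x3 = 1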